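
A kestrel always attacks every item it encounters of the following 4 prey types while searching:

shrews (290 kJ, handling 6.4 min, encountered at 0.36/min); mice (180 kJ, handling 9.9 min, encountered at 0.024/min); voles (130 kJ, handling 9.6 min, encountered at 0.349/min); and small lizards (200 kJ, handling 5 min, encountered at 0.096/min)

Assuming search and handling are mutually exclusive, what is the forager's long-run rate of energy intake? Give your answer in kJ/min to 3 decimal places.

R = (0.36×290 + 0.024×180 + 0.349×130 + 0.096×200) / (1 + 0.36×6.4 + 0.024×9.9 + 0.349×9.6 + 0.096×5) = 173.3/7.372 = 23.51 kJ/min.

23.507 kJ/min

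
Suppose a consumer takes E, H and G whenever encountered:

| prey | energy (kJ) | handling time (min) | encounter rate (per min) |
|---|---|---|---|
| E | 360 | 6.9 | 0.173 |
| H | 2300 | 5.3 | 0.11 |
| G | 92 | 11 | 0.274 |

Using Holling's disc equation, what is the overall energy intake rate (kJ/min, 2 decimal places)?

58.80 kJ/min

R = Σλ_iE_i / (1 + Σλ_ih_i)
Numerator: 0.173×360 + 0.11×2300 + 0.274×92 = 340.5
Denominator: 1 + 0.173×6.9 + 0.11×5.3 + 0.274×11 = 5.791
R = 340.5/5.791 = 58.8 kJ/min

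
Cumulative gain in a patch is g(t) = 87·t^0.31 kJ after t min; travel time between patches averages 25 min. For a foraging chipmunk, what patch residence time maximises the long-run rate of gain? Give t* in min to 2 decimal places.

Optimal t* satisfies g'(t*) = g(t*)/(T + t*).
g'(t) = 0.31·87·t^-0.69. Setting 0.31·87·t^-0.69 = 87·t^0.31/(25+t) gives 0.31(25+t) = t, so 0.69·t = 0.31×25.
t* = 0.31×25/0.69 = 11.23 min.

11.23 min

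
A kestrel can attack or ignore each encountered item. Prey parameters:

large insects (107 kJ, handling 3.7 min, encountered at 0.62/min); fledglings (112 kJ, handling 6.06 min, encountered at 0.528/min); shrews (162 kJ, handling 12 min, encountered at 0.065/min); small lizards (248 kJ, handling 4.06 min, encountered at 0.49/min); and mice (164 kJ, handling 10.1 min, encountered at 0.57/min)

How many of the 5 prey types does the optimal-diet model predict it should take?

Profitabilities (E/h, kJ/min): small lizards 61.1, large insects 28.9, fledglings 18.5, mice 16.2, shrews 13.5. Add prey in this order while the next type's profitability exceeds the intake rate on those already taken.
Rate on top 1: 40.65. large insects: 28.9 < 40.65 → exclude; stop.
Optimal diet: small lizards — 1 of 5 types.

1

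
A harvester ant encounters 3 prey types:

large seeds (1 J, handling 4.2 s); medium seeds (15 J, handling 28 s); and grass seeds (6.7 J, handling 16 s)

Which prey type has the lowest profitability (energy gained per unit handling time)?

large seeds

In descending order of E/h:
medium seeds: 15/28 = 0.536 J/s
grass seeds: 6.7/16 = 0.419 J/s
large seeds: 1/4.2 = 0.238 J/s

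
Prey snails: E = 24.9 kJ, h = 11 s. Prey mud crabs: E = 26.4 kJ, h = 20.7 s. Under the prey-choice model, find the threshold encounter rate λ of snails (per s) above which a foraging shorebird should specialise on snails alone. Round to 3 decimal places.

At the threshold, the rate on snails alone equals the profitability of mud crabs: λ·24.9/(1 + λ·11) = 26.4/20.7 = 1.275.
Rearranging, λ(24.9 − 1.275×11) = 1.275, so λ = 1.275/10.87 = 0.1173 per s.

0.117 per s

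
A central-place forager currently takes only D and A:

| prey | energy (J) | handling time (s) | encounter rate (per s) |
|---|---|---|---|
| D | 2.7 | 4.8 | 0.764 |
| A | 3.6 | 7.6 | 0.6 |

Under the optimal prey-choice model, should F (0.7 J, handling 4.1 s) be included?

Intake rate on the current diet: R = (0.764×2.7 + 0.6×3.6) / (1 + 0.764×4.8 + 0.6×7.6) = 4.223/9.227 = 0.4576 J/s.
Profitability of F: 0.7/4.1 = 0.1707 J/s.
0.1707 < 0.4576, so adding F would lower the average — exclude it.

No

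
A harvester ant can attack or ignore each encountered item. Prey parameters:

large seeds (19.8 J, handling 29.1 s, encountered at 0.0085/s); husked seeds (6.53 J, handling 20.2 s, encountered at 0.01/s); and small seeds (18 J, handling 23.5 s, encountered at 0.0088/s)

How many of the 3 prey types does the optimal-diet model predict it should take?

Profitabilities (E/h, J/s): small seeds 0.766, large seeds 0.68, husked seeds 0.323. Add prey in this order while the next type's profitability exceeds the intake rate on those already taken.
Rate on top 1: 0.1313. large seeds: 0.68 > 0.1313 → include.
Rate on top 2: 0.2247. husked seeds: 0.323 > 0.2247 → include.
Optimal diet: small seeds, large seeds, husked seeds — 3 of 3 types.

3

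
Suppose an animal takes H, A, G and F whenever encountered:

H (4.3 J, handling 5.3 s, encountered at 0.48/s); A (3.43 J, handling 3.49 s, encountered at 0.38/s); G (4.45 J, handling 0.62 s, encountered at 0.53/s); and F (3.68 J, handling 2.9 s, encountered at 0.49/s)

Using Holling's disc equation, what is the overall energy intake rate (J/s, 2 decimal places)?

R = (0.48×4.3 + 0.38×3.43 + 0.53×4.45 + 0.49×3.68) / (1 + 0.48×5.3 + 0.38×3.49 + 0.53×0.62 + 0.49×2.9) = 7.529/6.62 = 1.137 J/s.

1.14 J/s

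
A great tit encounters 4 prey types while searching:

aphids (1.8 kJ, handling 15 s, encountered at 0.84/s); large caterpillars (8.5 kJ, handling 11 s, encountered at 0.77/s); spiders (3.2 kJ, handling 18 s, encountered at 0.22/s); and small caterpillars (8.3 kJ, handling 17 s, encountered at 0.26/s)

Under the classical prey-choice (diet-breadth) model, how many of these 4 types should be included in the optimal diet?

1

Profitabilities (E/h, kJ/s): large caterpillars 0.773, small caterpillars 0.488, spiders 0.178, aphids 0.12. Add prey in this order while the next type's profitability exceeds the intake rate on those already taken.
Rate on top 1: 0.6911. small caterpillars: 0.488 < 0.6911 → exclude; stop.
Optimal diet: large caterpillars — 1 of 4 types.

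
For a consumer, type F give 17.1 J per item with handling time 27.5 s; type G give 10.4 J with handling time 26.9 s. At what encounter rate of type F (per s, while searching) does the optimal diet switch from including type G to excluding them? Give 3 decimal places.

The zero-one rule: include type G iff E₂/h₂ > λE₁/(1+λh₁). Equality gives the switch point.
λE₁h₂ = E₂ + λE₂h₁ ⇒ λ = E₂/(E₁h₂ − E₂h₁) = 10.4/(460 − 286) = 0.05977 per s.

0.060 per s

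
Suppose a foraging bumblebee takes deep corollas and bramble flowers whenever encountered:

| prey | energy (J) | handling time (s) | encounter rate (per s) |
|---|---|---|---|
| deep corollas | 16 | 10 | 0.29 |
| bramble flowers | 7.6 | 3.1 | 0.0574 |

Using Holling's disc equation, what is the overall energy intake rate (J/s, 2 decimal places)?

Energy encountered per unit search time: 0.29×16 + 0.0574×7.6 = 5.076 J/s.
Handling time per unit search time: 0.29×10 + 0.0574×3.1 = 3.078.
Rate = 5.076/(1 + 3.078) = 1.245 J/s.

1.24 J/s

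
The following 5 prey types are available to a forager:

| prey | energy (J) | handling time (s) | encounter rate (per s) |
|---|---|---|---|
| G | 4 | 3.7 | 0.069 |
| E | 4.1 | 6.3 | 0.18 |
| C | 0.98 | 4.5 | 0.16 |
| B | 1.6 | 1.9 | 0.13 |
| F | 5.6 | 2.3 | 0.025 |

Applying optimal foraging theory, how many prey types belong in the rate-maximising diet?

4

Rank by E/h (J/s): F 2.43, G 1.08, B 0.842, E 0.651, C 0.218. Include each in turn until the next type's E/h falls below the running intake rate.
Rate on top 1: 0.1324. G: 1.08 > 0.1324 → include.
Rate on top 2: 0.3169. B: 0.842 > 0.3169 → include.
Rate on top 3: 0.4001. E: 0.651 > 0.4001 → include.
Rate on top 4: 0.5056. C: 0.218 < 0.5056 → exclude; stop.
Optimal diet: F, G, B, E — 4 of 5 types.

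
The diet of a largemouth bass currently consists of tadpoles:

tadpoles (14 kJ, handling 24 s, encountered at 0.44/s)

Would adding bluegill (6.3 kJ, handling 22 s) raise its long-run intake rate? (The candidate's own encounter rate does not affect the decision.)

On tadpoles alone, R = ΣλE/(1+Σλh) = 6.16/11.56 = 0.5329 kJ/s.
bluegill: E/h = 6.3/22 = 0.2864 kJ/s.
0.2864 < 0.5329, so adding bluegill would lower the average — exclude it.

No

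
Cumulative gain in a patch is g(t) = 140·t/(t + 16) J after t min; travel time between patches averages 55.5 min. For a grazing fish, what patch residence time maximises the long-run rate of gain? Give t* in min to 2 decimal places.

29.80 min

Maximise g(t)/(T+t): set derivative to zero → g'(t)(T+t) = g(t).
g'(t) = 140·16/(t + 16)². Setting 140·16/(t+16)² = 140t/[(t+16)(55.5+t)] gives 16(55.5+t) = t(t+16), so t² = 16×55.5 = 888.
t* = √888 = 29.8 min.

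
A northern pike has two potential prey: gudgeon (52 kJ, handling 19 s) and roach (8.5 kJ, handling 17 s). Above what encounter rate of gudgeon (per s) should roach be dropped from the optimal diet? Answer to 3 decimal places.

Drop roach once their profitability E₂/h₂ falls below the rate achievable on gudgeon alone: E₂/h₂ = λE₁/(1 + λh₁).
Solve for λ: λE₁h₂ = E₂(1 + λh₁) → λ(E₁h₂ − E₂h₁) = E₂ → λ = E₂/(E₁h₂ − E₂h₁).
λ = 8.5/(52×17 − 8.5×19) = 8.5/722.5 = 0.01176 per s.

0.012 per s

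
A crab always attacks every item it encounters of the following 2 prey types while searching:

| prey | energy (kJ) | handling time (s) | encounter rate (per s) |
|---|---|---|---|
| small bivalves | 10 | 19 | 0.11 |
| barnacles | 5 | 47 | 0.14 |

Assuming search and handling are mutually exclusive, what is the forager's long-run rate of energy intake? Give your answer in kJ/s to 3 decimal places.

R = Σλ_iE_i / (1 + Σλ_ih_i)
Numerator: 0.11×10 + 0.14×5 = 1.8
Denominator: 1 + 0.11×19 + 0.14×47 = 9.67
R = 1.8/9.67 = 0.1861 kJ/s

0.186 kJ/s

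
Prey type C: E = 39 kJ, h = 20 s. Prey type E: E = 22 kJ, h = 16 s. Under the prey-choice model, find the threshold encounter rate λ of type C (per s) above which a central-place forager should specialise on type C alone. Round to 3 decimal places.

Drop type E once their profitability E₂/h₂ falls below the rate achievable on type C alone: E₂/h₂ = λE₁/(1 + λh₁).
Solve for λ: λE₁h₂ = E₂(1 + λh₁) → λ(E₁h₂ − E₂h₁) = E₂ → λ = E₂/(E₁h₂ − E₂h₁).
λ = 22/(39×16 − 22×20) = 22/184 = 0.1196 per s.

0.120 per s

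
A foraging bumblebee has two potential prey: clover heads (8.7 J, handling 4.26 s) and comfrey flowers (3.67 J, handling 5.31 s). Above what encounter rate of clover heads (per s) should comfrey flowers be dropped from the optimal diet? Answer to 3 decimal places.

0.120 per s

Drop comfrey flowers once their profitability E₂/h₂ falls below the rate achievable on clover heads alone: E₂/h₂ = λE₁/(1 + λh₁).
Solve for λ: λE₁h₂ = E₂(1 + λh₁) → λ(E₁h₂ − E₂h₁) = E₂ → λ = E₂/(E₁h₂ − E₂h₁).
λ = 3.67/(8.7×5.31 − 3.67×4.26) = 3.67/30.56 = 0.1201 per s.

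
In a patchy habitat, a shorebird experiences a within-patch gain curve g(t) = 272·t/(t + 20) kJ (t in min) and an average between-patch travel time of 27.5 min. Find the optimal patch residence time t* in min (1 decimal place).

23.5 min

Maximise g(t)/(T+t): set derivative to zero → g'(t)(T+t) = g(t).
g'(t) = 272·20/(t + 20)². Setting 272·20/(t+20)² = 272t/[(t+20)(27.5+t)] gives 20(27.5+t) = t(t+20), so t² = 20×27.5 = 550.
t* = √550 = 23.45 min.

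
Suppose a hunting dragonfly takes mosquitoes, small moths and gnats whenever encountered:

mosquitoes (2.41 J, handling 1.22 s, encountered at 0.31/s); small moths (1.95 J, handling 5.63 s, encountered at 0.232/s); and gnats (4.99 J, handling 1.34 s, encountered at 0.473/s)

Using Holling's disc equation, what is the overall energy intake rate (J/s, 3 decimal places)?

R = (0.31×2.41 + 0.232×1.95 + 0.473×4.99) / (1 + 0.31×1.22 + 0.232×5.63 + 0.473×1.34) = 3.56/3.318 = 1.073 J/s.

1.073 J/s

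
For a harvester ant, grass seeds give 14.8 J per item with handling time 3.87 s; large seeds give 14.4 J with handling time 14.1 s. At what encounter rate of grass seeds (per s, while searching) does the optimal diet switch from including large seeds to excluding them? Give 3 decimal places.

At the threshold, the rate on grass seeds alone equals the profitability of large seeds: λ·14.8/(1 + λ·3.87) = 14.4/14.1 = 1.021.
Rearranging, λ(14.8 − 1.021×3.87) = 1.021, so λ = 1.021/10.85 = 0.09415 per s.

0.094 per s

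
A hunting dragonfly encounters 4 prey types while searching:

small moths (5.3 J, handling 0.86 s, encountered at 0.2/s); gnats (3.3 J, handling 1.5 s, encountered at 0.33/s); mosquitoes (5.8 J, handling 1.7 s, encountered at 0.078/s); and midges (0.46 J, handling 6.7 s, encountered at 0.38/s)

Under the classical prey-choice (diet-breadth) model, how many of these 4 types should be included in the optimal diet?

E/h in descending order: small moths 6.16, mosquitoes 3.41, gnats 2.2, midges 0.0687 J/s. The optimal diet is the largest prefix of this list for which every included type satisfies E_i/h_i > R on the types above it.
Rate on top 1: 0.9044. mosquitoes: 3.41 > 0.9044 → include.
Rate on top 2: 1.159. gnats: 2.2 > 1.159 → include.
Rate on top 3: 1.446. midges: 0.0687 < 1.446 → exclude; stop.
Optimal diet: small moths, mosquitoes, gnats — 3 of 4 types.

3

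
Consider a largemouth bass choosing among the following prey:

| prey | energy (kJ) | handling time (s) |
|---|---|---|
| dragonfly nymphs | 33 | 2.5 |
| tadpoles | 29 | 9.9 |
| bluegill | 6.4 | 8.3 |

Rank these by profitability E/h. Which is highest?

In descending order of E/h:
dragonfly nymphs: 33/2.5 = 13.2 kJ/s
tadpoles: 29/9.9 = 2.93 kJ/s
bluegill: 6.4/8.3 = 0.771 kJ/s

dragonfly nymphs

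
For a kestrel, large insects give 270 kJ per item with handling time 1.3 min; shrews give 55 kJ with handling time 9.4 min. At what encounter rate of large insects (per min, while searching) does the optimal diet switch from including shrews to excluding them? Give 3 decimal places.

Drop shrews once their profitability E₂/h₂ falls below the rate achievable on large insects alone: E₂/h₂ = λE₁/(1 + λh₁).
Solve for λ: λE₁h₂ = E₂(1 + λh₁) → λ(E₁h₂ − E₂h₁) = E₂ → λ = E₂/(E₁h₂ − E₂h₁).
λ = 55/(270×9.4 − 55×1.3) = 55/2466 = 0.0223 per min.

0.022 per min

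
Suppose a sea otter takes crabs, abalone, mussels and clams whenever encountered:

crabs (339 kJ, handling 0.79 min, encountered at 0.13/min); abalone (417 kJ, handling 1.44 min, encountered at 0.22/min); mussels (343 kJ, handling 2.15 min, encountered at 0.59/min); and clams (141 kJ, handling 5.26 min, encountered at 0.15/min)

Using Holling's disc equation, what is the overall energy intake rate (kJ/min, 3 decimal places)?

R = Σλ_iE_i / (1 + Σλ_ih_i)
Numerator: 0.13×339 + 0.22×417 + 0.59×343 + 0.15×141 = 359.3
Denominator: 1 + 0.13×0.79 + 0.22×1.44 + 0.59×2.15 + 0.15×5.26 = 3.477
R = 359.3/3.477 = 103.3 kJ/min

103.345 kJ/min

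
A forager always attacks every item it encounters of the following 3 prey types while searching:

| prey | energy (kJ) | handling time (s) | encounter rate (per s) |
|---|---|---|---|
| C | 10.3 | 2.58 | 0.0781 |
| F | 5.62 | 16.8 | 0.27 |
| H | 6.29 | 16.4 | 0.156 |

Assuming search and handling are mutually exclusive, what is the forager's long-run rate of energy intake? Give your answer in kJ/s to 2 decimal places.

0.40 kJ/s

R = (0.0781×10.3 + 0.27×5.62 + 0.156×6.29) / (1 + 0.0781×2.58 + 0.27×16.8 + 0.156×16.4) = 3.303/8.296 = 0.3982 kJ/s.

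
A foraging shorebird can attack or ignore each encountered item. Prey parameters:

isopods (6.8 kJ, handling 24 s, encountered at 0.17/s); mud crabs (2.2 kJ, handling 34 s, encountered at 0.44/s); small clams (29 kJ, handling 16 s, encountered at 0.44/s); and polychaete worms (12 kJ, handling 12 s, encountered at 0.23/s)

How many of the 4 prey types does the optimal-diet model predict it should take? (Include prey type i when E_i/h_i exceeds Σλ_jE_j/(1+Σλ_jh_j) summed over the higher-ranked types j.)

Rank by E/h (kJ/s): small clams 1.81, polychaete worms 1, isopods 0.283, mud crabs 0.0647. Include each in turn until the next type's E/h falls below the running intake rate.
Rate on top 1: 1.587. polychaete worms: 1 < 1.587 → exclude; stop.
Optimal diet: small clams — 1 of 4 types.

1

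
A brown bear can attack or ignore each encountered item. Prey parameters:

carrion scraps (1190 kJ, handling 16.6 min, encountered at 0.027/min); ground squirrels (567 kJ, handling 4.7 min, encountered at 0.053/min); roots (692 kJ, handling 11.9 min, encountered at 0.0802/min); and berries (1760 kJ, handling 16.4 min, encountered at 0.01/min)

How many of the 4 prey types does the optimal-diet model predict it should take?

Rank by E/h (kJ/min): ground squirrels 121, berries 107, carrion scraps 71.7, roots 58.2. Include each in turn until the next type's E/h falls below the running intake rate.
Rate on top 1: 24.06. berries: 107 > 24.06 → include.
Rate on top 2: 33.72. carrion scraps: 71.7 > 33.72 → include.
Rate on top 3: 42.86. roots: 58.2 > 42.86 → include.
Optimal diet: ground squirrels, berries, carrion scraps, roots — 4 of 4 types.

4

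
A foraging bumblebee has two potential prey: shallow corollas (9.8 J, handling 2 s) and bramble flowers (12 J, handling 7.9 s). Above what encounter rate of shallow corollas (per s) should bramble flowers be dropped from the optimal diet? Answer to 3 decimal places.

0.225 per s

The zero-one rule: include bramble flowers iff E₂/h₂ > λE₁/(1+λh₁). Equality gives the switch point.
λE₁h₂ = E₂ + λE₂h₁ ⇒ λ = E₂/(E₁h₂ − E₂h₁) = 12/(77.42 − 24) = 0.2246 per s.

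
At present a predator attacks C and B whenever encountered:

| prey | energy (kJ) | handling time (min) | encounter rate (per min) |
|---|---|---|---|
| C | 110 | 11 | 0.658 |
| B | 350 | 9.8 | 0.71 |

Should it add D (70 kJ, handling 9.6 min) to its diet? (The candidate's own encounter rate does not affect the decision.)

No

Current rate: (0.658×110 + 0.71×350)/(1 + 0.658×11 + 0.71×9.8) = 21.12 kJ/min.
D: E/h = 70/9.6 = 7.292 kJ/min.
7.292 < 21.12, so adding D would lower the average — exclude it.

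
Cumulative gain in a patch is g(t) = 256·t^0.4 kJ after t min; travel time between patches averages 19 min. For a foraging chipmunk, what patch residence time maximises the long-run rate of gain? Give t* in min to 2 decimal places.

12.67 min

Maximise g(t)/(T+t): set derivative to zero → g'(t)(T+t) = g(t).
g'(t) = 0.4·256·t^-0.6. Setting 0.4·256·t^-0.6 = 256·t^0.4/(19+t) gives 0.4(19+t) = t, so 0.60·t = 0.4×19.
t* = 0.4×19/0.60 = 12.67 min.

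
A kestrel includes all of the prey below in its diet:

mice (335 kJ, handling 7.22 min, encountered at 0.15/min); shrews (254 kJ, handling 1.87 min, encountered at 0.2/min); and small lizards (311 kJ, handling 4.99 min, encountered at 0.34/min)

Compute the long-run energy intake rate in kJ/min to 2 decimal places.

49.79 kJ/min

R = Σλ_iE_i / (1 + Σλ_ih_i)
Numerator: 0.15×335 + 0.2×254 + 0.34×311 = 206.8
Denominator: 1 + 0.15×7.22 + 0.2×1.87 + 0.34×4.99 = 4.154
R = 206.8/4.154 = 49.79 kJ/min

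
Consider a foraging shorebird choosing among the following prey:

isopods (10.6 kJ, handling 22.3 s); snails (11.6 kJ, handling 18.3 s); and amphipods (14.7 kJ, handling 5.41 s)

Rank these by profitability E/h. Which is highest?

In descending order of E/h:
amphipods: 14.7/5.41 = 2.72 kJ/s
snails: 11.6/18.3 = 0.634 kJ/s
isopods: 10.6/22.3 = 0.475 kJ/s

amphipods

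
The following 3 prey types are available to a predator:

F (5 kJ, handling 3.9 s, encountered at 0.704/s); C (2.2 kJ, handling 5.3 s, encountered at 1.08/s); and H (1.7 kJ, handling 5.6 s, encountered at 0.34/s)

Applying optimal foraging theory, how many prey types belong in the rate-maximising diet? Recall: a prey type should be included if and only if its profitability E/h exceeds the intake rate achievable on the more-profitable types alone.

Rank by E/h (kJ/s): F 1.28, C 0.415, H 0.304. Include each in turn until the next type's E/h falls below the running intake rate.
Rate on top 1: 0.9398. C: 0.415 < 0.9398 → exclude; stop.
Optimal diet: F — 1 of 3 types.

1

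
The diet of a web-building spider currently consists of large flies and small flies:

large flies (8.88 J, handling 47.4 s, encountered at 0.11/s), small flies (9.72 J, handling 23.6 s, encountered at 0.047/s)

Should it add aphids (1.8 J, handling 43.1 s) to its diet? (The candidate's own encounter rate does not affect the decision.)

Intake rate on the current diet: R = (0.11×8.88 + 0.047×9.72) / (1 + 0.11×47.4 + 0.047×23.6) = 1.434/7.323 = 0.1958 J/s.
Profitability of aphids: 1.8/43.1 = 0.04176 J/s.
0.04176 < 0.1958, so adding aphids would lower the average — exclude it.

No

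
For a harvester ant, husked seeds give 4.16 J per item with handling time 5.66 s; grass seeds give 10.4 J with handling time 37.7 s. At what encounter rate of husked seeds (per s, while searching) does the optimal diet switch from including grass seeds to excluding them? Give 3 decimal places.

0.106 per s

The zero-one rule: include grass seeds iff E₂/h₂ > λE₁/(1+λh₁). Equality gives the switch point.
λE₁h₂ = E₂ + λE₂h₁ ⇒ λ = E₂/(E₁h₂ − E₂h₁) = 10.4/(156.8 − 58.86) = 0.1062 per s.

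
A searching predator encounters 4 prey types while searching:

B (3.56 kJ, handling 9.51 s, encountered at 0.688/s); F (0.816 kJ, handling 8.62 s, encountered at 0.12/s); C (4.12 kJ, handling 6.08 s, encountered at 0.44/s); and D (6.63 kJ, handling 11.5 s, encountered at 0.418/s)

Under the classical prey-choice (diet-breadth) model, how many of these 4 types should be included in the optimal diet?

Rank by E/h (kJ/s): C 0.678, D 0.577, B 0.374, F 0.0947. Include each in turn until the next type's E/h falls below the running intake rate.
Rate on top 1: 0.4933. D: 0.577 > 0.4933 → include.
Rate on top 2: 0.5404. B: 0.374 < 0.5404 → exclude; stop.
Optimal diet: C, D — 2 of 4 types.

2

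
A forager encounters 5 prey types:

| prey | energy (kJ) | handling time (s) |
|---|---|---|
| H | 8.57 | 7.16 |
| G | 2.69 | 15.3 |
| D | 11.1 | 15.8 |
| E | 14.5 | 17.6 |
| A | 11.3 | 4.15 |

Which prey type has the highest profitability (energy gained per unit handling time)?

Profitability E/h (kJ/s): H = 8.57/7.16 = 1.2, G = 2.69/15.3 = 0.176, D = 11.1/15.8 = 0.703, E = 14.5/17.6 = 0.824, A = 11.3/4.15 = 2.72.
Ranked: A > H > E > D > G.

A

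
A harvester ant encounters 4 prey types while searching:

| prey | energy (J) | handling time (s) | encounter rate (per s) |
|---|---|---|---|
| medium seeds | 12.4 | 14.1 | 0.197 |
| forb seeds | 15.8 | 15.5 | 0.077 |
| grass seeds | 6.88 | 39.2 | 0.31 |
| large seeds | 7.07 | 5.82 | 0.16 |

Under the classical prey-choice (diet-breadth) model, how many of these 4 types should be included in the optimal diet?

Profitabilities (E/h, J/s): large seeds 1.21, forb seeds 1.02, medium seeds 0.879, grass seeds 0.176. Add prey in this order while the next type's profitability exceeds the intake rate on those already taken.
Rate on top 1: 0.5857. forb seeds: 1.02 > 0.5857 → include.
Rate on top 2: 0.7514. medium seeds: 0.879 > 0.7514 → include.
Rate on top 3: 0.8116. grass seeds: 0.176 < 0.8116 → exclude; stop.
Optimal diet: large seeds, forb seeds, medium seeds — 3 of 4 types.

3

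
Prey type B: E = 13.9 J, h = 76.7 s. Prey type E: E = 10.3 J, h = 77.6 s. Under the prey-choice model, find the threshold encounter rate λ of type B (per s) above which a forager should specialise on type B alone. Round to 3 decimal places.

The zero-one rule: include type E iff E₂/h₂ > λE₁/(1+λh₁). Equality gives the switch point.
λE₁h₂ = E₂ + λE₂h₁ ⇒ λ = E₂/(E₁h₂ − E₂h₁) = 10.3/(1079 − 790) = 0.03569 per s.

0.036 per s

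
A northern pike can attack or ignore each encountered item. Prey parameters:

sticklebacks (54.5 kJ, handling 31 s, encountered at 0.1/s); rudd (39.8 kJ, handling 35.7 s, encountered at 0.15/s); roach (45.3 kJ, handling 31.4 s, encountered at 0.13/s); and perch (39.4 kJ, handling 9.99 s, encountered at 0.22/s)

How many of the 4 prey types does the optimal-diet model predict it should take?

1

Rank by E/h (kJ/s): perch 3.94, sticklebacks 1.76, roach 1.44, rudd 1.11. Include each in turn until the next type's E/h falls below the running intake rate.
Rate on top 1: 2.711. sticklebacks: 1.76 < 2.711 → exclude; stop.
Optimal diet: perch — 1 of 4 types.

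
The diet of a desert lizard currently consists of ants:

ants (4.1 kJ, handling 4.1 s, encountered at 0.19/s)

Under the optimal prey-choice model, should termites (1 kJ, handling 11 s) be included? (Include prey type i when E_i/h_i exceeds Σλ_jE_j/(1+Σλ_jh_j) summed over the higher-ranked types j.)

No

Current rate: (0.19×4.1)/(1 + 0.19×4.1) = 0.4379 kJ/s.
termites: E/h = 1/11 = 0.09091 kJ/s.
0.09091 < 0.4379, so adding termites would lower the average — exclude it.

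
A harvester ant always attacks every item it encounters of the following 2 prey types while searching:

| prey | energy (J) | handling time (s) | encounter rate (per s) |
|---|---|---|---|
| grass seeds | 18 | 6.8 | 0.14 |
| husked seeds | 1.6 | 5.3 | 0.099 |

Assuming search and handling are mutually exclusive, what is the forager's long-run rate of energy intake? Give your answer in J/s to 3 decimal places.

R = (0.14×18 + 0.099×1.6) / (1 + 0.14×6.8 + 0.099×5.3) = 2.678/2.477 = 1.081 J/s.

1.081 J/s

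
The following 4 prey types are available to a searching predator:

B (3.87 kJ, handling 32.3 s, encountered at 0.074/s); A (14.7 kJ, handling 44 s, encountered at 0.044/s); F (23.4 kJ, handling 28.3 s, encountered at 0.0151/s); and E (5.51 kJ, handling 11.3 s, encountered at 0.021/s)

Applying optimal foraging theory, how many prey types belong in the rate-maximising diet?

3

Profitabilities (E/h, kJ/s): F 0.827, E 0.488, A 0.334, B 0.12. Add prey in this order while the next type's profitability exceeds the intake rate on those already taken.
Rate on top 1: 0.2476. E: 0.488 > 0.2476 → include.
Rate on top 2: 0.2818. A: 0.334 > 0.2818 → include.
Rate on top 3: 0.3099. B: 0.12 < 0.3099 → exclude; stop.
Optimal diet: F, E, A — 3 of 4 types.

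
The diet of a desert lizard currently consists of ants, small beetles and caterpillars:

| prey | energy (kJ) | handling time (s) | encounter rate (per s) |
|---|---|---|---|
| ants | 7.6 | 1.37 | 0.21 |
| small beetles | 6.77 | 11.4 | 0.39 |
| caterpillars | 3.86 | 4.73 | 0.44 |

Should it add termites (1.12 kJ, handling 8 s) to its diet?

No

Intake rate on the current diet: R = (0.21×7.6 + 0.39×6.77 + 0.44×3.86) / (1 + 0.21×1.37 + 0.39×11.4 + 0.44×4.73) = 5.935/7.815 = 0.7594 kJ/s.
termites: E/h = 1.12/8 = 0.14 kJ/s.
0.14 < 0.7594, so adding termites would lower the average — exclude it.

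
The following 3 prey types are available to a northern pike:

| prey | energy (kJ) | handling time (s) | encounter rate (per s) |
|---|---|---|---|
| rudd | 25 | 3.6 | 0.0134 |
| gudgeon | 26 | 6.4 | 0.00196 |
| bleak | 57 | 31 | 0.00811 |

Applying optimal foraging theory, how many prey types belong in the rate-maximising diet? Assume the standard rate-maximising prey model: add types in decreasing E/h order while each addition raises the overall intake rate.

3

E/h in descending order: rudd 6.94, gudgeon 4.06, bleak 1.84 kJ/s. The optimal diet is the largest prefix of this list for which every included type satisfies E_i/h_i > R on the types above it.
Rate on top 1: 0.3196. gudgeon: 4.06 > 0.3196 → include.
Rate on top 2: 0.3638. bleak: 1.84 > 0.3638 → include.
Optimal diet: rudd, gudgeon, bleak — 3 of 3 types.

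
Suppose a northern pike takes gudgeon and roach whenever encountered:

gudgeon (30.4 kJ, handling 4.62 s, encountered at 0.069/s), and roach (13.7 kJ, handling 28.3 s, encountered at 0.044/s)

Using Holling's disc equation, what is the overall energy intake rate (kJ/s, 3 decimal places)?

1.053 kJ/s

R = Σλ_iE_i / (1 + Σλ_ih_i)
Numerator: 0.069×30.4 + 0.044×13.7 = 2.7
Denominator: 1 + 0.069×4.62 + 0.044×28.3 = 2.564
R = 2.7/2.564 = 1.053 kJ/s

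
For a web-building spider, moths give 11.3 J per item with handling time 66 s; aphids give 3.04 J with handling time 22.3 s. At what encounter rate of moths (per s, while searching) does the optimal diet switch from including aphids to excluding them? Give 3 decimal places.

0.059 per s

At the threshold, the rate on moths alone equals the profitability of aphids: λ·11.3/(1 + λ·66) = 3.04/22.3 = 0.1363.
Rearranging, λ(11.3 − 0.1363×66) = 0.1363, so λ = 0.1363/2.303 = 0.0592 per s.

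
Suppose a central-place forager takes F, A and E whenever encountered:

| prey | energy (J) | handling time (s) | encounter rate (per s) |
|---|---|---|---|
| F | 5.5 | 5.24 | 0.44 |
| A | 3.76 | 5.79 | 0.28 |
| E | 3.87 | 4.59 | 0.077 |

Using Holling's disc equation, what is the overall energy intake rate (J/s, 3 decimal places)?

0.714 J/s

R = (0.44×5.5 + 0.28×3.76 + 0.077×3.87) / (1 + 0.44×5.24 + 0.28×5.79 + 0.077×4.59) = 3.771/5.28 = 0.7141 J/s.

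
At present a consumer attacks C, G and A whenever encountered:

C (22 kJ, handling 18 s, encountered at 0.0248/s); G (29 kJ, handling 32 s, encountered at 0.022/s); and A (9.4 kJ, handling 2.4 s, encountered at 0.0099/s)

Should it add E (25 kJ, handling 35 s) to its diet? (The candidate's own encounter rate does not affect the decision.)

Current rate: (0.0248×22 + 0.022×29 + 0.0099×9.4)/(1 + 0.0248×18 + 0.022×32 + 0.0099×2.4) = 0.5872 kJ/s.
E: E/h = 25/35 = 0.7143 kJ/s.
0.7143 > 0.5872, so adding E raises the average — include it.

Yes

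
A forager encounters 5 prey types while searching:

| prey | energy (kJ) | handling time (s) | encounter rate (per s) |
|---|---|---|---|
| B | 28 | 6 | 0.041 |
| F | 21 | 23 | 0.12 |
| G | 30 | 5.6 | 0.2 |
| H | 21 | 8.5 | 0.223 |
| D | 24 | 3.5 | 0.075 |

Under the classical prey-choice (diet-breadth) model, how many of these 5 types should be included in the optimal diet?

E/h in descending order: D 6.86, G 5.36, B 4.67, H 2.47, F 0.913 kJ/s. The optimal diet is the largest prefix of this list for which every included type satisfies E_i/h_i > R on the types above it.
Rate on top 1: 1.426. G: 5.36 > 1.426 → include.
Rate on top 2: 3.274. B: 4.67 > 3.274 → include.
Rate on top 3: 3.404. H: 2.47 < 3.404 → exclude; stop.
Optimal diet: D, G, B — 3 of 5 types.

3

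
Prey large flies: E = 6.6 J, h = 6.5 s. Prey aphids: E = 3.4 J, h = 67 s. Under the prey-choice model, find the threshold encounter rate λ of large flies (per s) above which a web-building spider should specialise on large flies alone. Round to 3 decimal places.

Drop aphids once their profitability E₂/h₂ falls below the rate achievable on large flies alone: E₂/h₂ = λE₁/(1 + λh₁).
Solve for λ: λE₁h₂ = E₂(1 + λh₁) → λ(E₁h₂ − E₂h₁) = E₂ → λ = E₂/(E₁h₂ − E₂h₁).
λ = 3.4/(6.6×67 − 3.4×6.5) = 3.4/420.1 = 0.008093 per s.

0.008 per s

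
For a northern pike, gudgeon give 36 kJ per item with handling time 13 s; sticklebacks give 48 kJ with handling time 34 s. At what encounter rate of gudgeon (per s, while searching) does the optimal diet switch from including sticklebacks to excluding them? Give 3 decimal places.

The zero-one rule: include sticklebacks iff E₂/h₂ > λE₁/(1+λh₁). Equality gives the switch point.
λE₁h₂ = E₂ + λE₂h₁ ⇒ λ = E₂/(E₁h₂ − E₂h₁) = 48/(1224 − 624) = 0.08 per s.

0.080 per s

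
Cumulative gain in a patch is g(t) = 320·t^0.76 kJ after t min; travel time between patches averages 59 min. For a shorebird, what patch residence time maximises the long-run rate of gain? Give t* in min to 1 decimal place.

By the marginal value theorem, leave when the instantaneous gain rate g'(t) equals the habitat-wide average g(t)/(T + t).
g'(t) = 0.76·320·t^-0.24. Setting 0.76·320·t^-0.24 = 320·t^0.76/(59+t) gives 0.76(59+t) = t, so 0.24·t = 0.76×59.
t* = 0.76×59/0.24 = 186.8 min.

186.8 min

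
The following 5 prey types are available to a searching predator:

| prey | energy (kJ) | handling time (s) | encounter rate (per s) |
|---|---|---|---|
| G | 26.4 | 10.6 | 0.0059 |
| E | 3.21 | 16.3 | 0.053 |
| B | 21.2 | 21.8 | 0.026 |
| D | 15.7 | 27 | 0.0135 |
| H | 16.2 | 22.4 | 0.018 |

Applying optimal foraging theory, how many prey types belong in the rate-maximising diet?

Profitabilities (E/h, kJ/s): G 2.49, B 0.972, H 0.723, D 0.581, E 0.197. Add prey in this order while the next type's profitability exceeds the intake rate on those already taken.
Rate on top 1: 0.1466. B: 0.972 > 0.1466 → include.
Rate on top 2: 0.4339. H: 0.723 > 0.4339 → include.
Rate on top 3: 0.4913. D: 0.581 > 0.4913 → include.
Rate on top 4: 0.505. E: 0.197 < 0.505 → exclude; stop.
Optimal diet: G, B, H, D — 4 of 5 types.

4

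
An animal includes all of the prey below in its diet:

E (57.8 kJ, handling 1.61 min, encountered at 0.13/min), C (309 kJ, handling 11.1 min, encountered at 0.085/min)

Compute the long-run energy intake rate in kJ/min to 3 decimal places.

15.691 kJ/min

R = Σλ_iE_i / (1 + Σλ_ih_i)
Numerator: 0.13×57.8 + 0.085×309 = 33.78
Denominator: 1 + 0.13×1.61 + 0.085×11.1 = 2.153
R = 33.78/2.153 = 15.69 kJ/min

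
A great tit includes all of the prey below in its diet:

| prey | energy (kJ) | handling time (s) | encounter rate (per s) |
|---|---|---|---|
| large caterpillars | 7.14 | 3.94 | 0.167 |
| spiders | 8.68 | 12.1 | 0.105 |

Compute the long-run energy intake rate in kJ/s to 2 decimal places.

0.72 kJ/s

R = Σλ_iE_i / (1 + Σλ_ih_i)
Numerator: 0.167×7.14 + 0.105×8.68 = 2.104
Denominator: 1 + 0.167×3.94 + 0.105×12.1 = 2.928
R = 2.104/2.928 = 0.7184 kJ/s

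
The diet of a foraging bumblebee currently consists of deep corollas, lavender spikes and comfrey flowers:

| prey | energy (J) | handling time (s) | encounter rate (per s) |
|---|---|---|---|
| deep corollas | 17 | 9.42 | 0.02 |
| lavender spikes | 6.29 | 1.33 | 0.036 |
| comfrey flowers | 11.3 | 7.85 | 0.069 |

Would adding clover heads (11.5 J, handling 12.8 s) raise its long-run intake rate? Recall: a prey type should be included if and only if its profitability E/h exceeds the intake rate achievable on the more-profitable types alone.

Yes

Intake rate on the current diet: R = (0.02×17 + 0.036×6.29 + 0.069×11.3) / (1 + 0.02×9.42 + 0.036×1.33 + 0.069×7.85) = 1.346/1.778 = 0.7571 J/s.
Profitability of clover heads: 11.5/12.8 = 0.8984 J/s.
Since 0.8984 > R, including clover heads increases the long-run rate.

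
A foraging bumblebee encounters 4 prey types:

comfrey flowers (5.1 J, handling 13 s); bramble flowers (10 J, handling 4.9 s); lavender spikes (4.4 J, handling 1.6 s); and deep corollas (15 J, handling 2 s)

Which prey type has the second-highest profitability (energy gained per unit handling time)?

Profitability E/h (J/s): comfrey flowers = 5.1/13 = 0.392, bramble flowers = 10/4.9 = 2.04, lavender spikes = 4.4/1.6 = 2.75, deep corollas = 15/2 = 7.5.
Ranked: deep corollas > lavender spikes > bramble flowers > comfrey flowers.

lavender spikes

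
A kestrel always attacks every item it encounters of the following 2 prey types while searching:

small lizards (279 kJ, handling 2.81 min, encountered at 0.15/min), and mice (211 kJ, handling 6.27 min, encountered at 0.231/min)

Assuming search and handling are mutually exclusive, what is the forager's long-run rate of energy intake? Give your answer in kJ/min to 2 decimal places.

31.57 kJ/min

R = (0.15×279 + 0.231×211) / (1 + 0.15×2.81 + 0.231×6.27) = 90.59/2.87 = 31.57 kJ/min.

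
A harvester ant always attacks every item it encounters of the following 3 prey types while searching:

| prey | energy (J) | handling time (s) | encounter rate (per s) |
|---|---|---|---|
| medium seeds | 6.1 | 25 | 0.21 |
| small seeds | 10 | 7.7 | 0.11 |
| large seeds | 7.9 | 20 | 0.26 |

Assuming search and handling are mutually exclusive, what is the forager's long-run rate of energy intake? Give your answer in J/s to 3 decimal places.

Energy encountered per unit search time: 0.21×6.1 + 0.11×10 + 0.26×7.9 = 4.435 J/s.
Handling time per unit search time: 0.21×25 + 0.11×7.7 + 0.26×20 = 11.3.
Rate = 4.435/(1 + 11.3) = 0.3607 J/s.

0.361 J/s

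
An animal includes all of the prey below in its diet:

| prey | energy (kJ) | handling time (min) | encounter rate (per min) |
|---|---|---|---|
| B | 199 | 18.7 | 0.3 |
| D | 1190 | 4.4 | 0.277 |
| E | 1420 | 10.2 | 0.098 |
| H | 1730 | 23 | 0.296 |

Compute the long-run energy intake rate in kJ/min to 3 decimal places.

R = (0.3×199 + 0.277×1190 + 0.098×1420 + 0.296×1730) / (1 + 0.3×18.7 + 0.277×4.4 + 0.098×10.2 + 0.296×23) = 1041/15.64 = 66.55 kJ/min.

66.548 kJ/min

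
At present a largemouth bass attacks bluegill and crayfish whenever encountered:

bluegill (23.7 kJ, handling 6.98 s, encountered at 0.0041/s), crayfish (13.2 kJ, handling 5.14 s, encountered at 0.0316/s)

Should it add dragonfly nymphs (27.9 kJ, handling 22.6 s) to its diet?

On bluegill and crayfish alone, R = ΣλE/(1+Σλh) = 0.5143/1.191 = 0.4318 kJ/s.
dragonfly nymphs: E/h = 27.9/22.6 = 1.235 kJ/s.
Since 1.235 > R, including dragonfly nymphs increases the long-run rate.

Yes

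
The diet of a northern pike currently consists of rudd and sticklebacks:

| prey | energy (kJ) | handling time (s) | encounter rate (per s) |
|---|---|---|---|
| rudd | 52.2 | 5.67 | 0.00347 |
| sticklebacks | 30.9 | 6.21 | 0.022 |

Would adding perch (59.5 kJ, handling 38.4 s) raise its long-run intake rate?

On rudd and sticklebacks alone, R = ΣλE/(1+Σλh) = 0.8609/1.156 = 0.7446 kJ/s.
perch: E/h = 59.5/38.4 = 1.549 kJ/s.
Since 1.549 > R, including perch increases the long-run rate.

Yes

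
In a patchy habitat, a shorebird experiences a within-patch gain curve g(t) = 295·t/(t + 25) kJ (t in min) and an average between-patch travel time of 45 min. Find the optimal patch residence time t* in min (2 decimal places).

By the marginal value theorem, leave when the instantaneous gain rate g'(t) equals the habitat-wide average g(t)/(T + t).
g'(t) = 295·25/(t + 25)². Setting 295·25/(t+25)² = 295t/[(t+25)(45+t)] gives 25(45+t) = t(t+25), so t² = 25×45 = 1125.
t* = √1125 = 33.54 min.

33.54 min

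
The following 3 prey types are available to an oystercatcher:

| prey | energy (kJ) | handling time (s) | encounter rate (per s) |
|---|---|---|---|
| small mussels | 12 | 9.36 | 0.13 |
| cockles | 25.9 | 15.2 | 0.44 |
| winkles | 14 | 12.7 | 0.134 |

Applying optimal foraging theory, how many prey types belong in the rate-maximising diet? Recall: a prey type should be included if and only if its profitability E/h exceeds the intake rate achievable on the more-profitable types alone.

1

Profitabilities (E/h, kJ/s): cockles 1.7, small mussels 1.28, winkles 1.1. Add prey in this order while the next type's profitability exceeds the intake rate on those already taken.
Rate on top 1: 1.482. small mussels: 1.28 < 1.482 → exclude; stop.
Optimal diet: cockles — 1 of 3 types.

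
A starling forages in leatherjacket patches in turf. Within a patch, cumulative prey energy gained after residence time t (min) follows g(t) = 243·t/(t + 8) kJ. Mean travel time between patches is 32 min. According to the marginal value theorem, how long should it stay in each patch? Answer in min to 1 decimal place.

16.0 min

Maximise g(t)/(T+t): set derivative to zero → g'(t)(T+t) = g(t).
g'(t) = 243·8/(t + 8)². Setting 243·8/(t+8)² = 243t/[(t+8)(32+t)] gives 8(32+t) = t(t+8), so t² = 8×32 = 256.
t* = √256 = 16 min.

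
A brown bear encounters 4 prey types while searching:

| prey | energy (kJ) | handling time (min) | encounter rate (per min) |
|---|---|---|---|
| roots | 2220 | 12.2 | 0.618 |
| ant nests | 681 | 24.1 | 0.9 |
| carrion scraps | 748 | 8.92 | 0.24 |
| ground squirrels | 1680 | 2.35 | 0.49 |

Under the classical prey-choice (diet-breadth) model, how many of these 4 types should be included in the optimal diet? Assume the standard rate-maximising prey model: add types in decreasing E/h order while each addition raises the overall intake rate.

1

E/h in descending order: ground squirrels 715, roots 182, carrion scraps 83.9, ant nests 28.3 kJ/min. The optimal diet is the largest prefix of this list for which every included type satisfies E_i/h_i > R on the types above it.
Rate on top 1: 382.6. roots: 182 < 382.6 → exclude; stop.
Optimal diet: ground squirrels — 1 of 4 types.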